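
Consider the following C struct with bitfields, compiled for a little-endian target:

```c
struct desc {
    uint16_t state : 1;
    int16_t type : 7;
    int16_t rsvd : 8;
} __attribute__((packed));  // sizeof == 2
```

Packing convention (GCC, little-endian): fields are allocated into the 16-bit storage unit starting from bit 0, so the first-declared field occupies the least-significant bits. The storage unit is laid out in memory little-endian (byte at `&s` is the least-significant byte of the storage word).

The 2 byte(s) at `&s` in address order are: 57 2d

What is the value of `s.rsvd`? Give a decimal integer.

[0]=0x57 [1]=0x2d (little-endian) → word 0x2d57
state [0+:1] = (word>>0) & 0x1 = 1
type [1+:7] = (word>>1) & 0x7f = 43
rsvd [8+:8] = (word>>8) & 0xff = 45  ←
rsvd signed 8b, MSB=0: value = 45

45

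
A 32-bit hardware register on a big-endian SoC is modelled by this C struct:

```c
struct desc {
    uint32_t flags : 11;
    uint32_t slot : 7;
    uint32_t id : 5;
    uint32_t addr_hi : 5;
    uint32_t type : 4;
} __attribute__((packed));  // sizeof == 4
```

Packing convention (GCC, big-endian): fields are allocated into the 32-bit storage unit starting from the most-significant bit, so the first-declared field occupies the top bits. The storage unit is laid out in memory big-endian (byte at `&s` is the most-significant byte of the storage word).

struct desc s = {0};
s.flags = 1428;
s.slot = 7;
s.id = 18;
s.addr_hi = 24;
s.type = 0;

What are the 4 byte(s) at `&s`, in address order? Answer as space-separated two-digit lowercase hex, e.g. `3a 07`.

flags (11b) val=1428 bits=0x594 at bit 21: 0xb2800000
slot (7b) val=7 bits=0x7 at bit 14: 0xb281c000
id (5b) val=18 bits=0x12 at bit 9: 0xb281e400
addr_hi (5b) val=24 bits=0x18 at bit 4: 0xb281e580
type (4b) val=0 bits=0x0 at bit 0: 0xb281e580
word = 0xb281e580 → big-endian bytes:
  [0]=0xb2  [1]=0x81  [2]=0xe5  [3]=0x80

b2 81 e5 80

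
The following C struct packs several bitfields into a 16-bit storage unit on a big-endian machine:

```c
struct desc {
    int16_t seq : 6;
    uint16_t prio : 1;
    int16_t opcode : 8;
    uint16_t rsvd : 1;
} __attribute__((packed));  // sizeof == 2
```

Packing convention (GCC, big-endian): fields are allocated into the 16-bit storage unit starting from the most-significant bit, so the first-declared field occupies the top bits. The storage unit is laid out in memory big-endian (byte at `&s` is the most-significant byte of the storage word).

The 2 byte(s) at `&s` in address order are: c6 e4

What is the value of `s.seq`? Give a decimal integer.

-15

[0]=0xc6 [1]=0xe4 (big-endian) → word 0xc6e4
seq [10+:6] = (word>>10) & 0x3f = 49  ←
prio [9+:1] = (word>>9) & 0x1 = 1
opcode [1+:8] = (word>>1) & 0xff = 114
rsvd [0+:1] = (word>>0) & 0x1 = 0
seq signed 6b, MSB=1: 49 - 64 = -15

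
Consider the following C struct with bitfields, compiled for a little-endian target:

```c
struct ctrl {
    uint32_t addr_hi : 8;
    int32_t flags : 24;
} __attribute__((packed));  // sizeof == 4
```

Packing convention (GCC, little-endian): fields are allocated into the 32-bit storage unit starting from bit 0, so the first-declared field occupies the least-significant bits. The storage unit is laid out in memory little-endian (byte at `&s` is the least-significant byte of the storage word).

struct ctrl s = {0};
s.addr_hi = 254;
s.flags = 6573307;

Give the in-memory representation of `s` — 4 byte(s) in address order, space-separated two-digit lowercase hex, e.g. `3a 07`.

fe fb 4c 64

addr_hi:8 = 254 → 0xfe << 0 → word 0x000000fe
flags:24 = 6573307 → 0x644cfb << 8 → word 0x644cfbfe
word = 0x644cfbfe → little-endian bytes:
  [0]=0xfe  [1]=0xfb  [2]=0x4c  [3]=0x64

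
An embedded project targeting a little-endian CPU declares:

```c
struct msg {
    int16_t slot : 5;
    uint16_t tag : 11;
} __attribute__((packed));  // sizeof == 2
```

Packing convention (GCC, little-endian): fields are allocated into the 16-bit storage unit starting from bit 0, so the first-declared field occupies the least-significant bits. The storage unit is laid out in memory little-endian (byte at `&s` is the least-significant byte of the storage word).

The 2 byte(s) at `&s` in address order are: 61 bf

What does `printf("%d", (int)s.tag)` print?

1531

[0]=0x61 [1]=0xbf (little-endian) → word 0xbf61
slot [0+:5] = (word>>0) & 0x1f = 1
tag [5+:11] = (word>>5) & 0x7ff = 1531  ←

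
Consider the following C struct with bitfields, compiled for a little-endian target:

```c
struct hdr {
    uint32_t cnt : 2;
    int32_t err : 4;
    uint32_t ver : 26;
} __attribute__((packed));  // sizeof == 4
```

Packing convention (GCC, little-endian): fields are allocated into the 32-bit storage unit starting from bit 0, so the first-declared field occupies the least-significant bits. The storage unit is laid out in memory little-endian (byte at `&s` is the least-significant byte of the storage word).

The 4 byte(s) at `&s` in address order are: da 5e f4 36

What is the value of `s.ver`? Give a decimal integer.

[0]=0xda [1]=0x5e [2]=0xf4 [3]=0x36 (little-endian) → word 0x36f45eda
cnt:2 @ bit 0 → (0x36f45eda>>0)&0x3 = 0x2
err:4 @ bit 2 → (0x36f45eda>>2)&0xf = 0x6
ver:26 @ bit 6 → (0x36f45eda>>6)&0x3ffffff = 0xdbd17b  ←

14406011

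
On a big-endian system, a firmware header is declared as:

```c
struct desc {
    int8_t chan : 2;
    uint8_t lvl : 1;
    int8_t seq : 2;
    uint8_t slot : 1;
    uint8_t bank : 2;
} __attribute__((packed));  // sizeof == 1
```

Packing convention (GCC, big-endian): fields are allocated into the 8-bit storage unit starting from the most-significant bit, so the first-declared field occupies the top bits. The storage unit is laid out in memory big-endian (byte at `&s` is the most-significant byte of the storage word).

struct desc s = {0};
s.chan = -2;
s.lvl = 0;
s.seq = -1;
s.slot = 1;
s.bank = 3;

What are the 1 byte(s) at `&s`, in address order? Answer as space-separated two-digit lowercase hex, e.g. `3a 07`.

chan:2 = -2 → 0x2 << 6 → word 0x80
lvl:1 = 0 → 0x0 << 5 → word 0x80
seq:2 = -1 → 0x3 << 3 → word 0x98
slot:1 = 1 → 0x1 << 2 → word 0x9c
bank:2 = 3 → 0x3 << 0 → word 0x9f
word = 0x9f → big-endian bytes:
  [0]=0x9f

9f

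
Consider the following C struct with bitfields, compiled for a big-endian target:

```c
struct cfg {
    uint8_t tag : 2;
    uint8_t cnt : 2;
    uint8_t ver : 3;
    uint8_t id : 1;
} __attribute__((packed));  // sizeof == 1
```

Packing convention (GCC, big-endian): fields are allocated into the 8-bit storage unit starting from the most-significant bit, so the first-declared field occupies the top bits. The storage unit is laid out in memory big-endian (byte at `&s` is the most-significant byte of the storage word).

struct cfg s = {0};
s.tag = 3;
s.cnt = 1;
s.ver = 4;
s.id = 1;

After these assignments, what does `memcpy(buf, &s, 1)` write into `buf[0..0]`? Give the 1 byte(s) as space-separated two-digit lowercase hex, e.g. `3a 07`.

[6+:2] tag=3 & 0x3 = 0x3; word=0xc0
[4+:2] cnt=1 & 0x3 = 0x1; word=0xd0
[1+:3] ver=4 & 0x7 = 0x4; word=0xd8
[0+:1] id=1 & 0x1 = 0x1; word=0xd9
word = 0xd9 → big-endian bytes:
  [0]=0xd9

d9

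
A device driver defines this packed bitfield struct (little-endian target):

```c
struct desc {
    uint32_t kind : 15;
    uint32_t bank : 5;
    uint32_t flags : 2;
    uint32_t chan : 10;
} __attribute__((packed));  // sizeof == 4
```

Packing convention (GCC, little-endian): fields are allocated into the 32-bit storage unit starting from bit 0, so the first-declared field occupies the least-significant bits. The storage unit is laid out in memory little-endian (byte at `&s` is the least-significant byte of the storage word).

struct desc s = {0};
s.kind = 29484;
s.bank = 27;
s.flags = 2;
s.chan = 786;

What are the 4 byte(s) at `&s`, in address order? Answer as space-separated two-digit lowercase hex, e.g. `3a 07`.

2c f3 ad c4

kind:15 = 29484 → 0x732c << 0 → word 0x0000732c
bank:5 = 27 → 0x1b << 15 → word 0x000df32c
flags:2 = 2 → 0x2 << 20 → word 0x002df32c
chan:10 = 786 → 0x312 << 22 → word 0xc4adf32c
word = 0xc4adf32c → little-endian bytes:
  [0]=0x2c  [1]=0xf3  [2]=0xad  [3]=0xc4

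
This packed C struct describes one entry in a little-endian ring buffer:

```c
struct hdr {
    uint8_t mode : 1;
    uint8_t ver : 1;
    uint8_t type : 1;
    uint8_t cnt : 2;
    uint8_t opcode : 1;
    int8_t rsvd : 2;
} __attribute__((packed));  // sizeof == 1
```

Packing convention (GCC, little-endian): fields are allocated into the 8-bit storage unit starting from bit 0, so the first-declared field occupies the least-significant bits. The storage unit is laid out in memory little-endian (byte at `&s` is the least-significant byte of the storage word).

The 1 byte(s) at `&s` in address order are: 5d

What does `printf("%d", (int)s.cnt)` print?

3

[0]=0x5d (little-endian) → word 0x5d
mode:1 @ bit 0 → (0x5d>>0)&0x1 = 0x1
ver:1 @ bit 1 → (0x5d>>1)&0x1 = 0x0
type:1 @ bit 2 → (0x5d>>2)&0x1 = 0x1
cnt:2 @ bit 3 → (0x5d>>3)&0x3 = 0x3  ←
opcode:1 @ bit 5 → (0x5d>>5)&0x1 = 0x0
rsvd:2 @ bit 6 → (0x5d>>6)&0x3 = 0x1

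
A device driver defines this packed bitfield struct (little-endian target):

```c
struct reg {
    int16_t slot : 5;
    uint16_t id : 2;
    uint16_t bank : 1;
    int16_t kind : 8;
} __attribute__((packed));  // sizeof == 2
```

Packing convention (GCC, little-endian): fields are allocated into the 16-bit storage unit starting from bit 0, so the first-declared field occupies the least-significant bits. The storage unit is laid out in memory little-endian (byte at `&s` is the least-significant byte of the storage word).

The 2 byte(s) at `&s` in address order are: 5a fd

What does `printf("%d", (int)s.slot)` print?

[0]=0x5a [1]=0xfd (little-endian) → word 0xfd5a
slot [0+:5] = (word>>0) & 0x1f = 26  ←
id [5+:2] = (word>>5) & 0x3 = 2
bank [7+:1] = (word>>7) & 0x1 = 0
kind [8+:8] = (word>>8) & 0xff = 253
slot signed 5b, MSB=1: 26 - 32 = -6

-6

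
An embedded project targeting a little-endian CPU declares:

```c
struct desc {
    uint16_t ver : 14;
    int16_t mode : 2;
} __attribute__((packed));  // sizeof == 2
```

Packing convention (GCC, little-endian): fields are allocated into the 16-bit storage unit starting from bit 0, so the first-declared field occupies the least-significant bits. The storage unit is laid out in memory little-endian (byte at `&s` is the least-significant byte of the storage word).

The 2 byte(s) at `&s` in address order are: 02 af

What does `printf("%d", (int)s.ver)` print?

12034

[0]=0x02 [1]=0xaf (little-endian) → word 0xaf02
ver [0+:14] = (word>>0) & 0x3fff = 12034  ←
mode [14+:2] = (word>>14) & 0x3 = 2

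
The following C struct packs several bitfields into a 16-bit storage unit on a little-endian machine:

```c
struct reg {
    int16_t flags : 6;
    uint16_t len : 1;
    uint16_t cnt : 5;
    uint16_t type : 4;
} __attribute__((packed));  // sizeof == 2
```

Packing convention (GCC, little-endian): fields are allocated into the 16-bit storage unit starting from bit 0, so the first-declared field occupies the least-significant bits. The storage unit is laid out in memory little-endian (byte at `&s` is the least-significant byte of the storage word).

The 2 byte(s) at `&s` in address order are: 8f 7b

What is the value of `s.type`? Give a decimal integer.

7

[0]=0x8f [1]=0x7b (little-endian) → word 0x7b8f
flags [0+:6] = (word>>0) & 0x3f = 15
len [6+:1] = (word>>6) & 0x1 = 0
cnt [7+:5] = (word>>7) & 0x1f = 23
type [12+:4] = (word>>12) & 0xf = 7  ←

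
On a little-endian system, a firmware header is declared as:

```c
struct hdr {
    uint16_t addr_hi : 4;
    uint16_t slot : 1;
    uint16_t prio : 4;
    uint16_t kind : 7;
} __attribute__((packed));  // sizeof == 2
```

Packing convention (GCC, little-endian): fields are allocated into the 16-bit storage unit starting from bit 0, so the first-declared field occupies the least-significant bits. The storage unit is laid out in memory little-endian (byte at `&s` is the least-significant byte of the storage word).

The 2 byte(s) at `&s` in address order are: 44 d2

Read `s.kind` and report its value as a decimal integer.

[0]=0x44 [1]=0xd2 (little-endian) → word 0xd244
addr_hi [0+:4] = (word>>0) & 0xf = 4
slot [4+:1] = (word>>4) & 0x1 = 0
prio [5+:4] = (word>>5) & 0xf = 2
kind [9+:7] = (word>>9) & 0x7f = 105  ←

105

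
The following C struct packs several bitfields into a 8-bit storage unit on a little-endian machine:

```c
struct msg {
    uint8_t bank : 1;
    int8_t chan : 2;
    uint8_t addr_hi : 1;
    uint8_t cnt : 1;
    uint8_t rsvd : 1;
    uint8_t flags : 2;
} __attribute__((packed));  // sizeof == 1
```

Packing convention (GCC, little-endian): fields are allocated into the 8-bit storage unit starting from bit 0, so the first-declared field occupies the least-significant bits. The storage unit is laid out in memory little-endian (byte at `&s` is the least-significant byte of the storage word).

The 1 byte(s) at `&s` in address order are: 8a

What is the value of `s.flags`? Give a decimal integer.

2

[0]=0x8a (little-endian) → word 0x8a
bank:1 @ bit 0 → (0x8a>>0)&0x1 = 0x0
chan:2 @ bit 1 → (0x8a>>1)&0x3 = 0x1
addr_hi:1 @ bit 3 → (0x8a>>3)&0x1 = 0x1
cnt:1 @ bit 4 → (0x8a>>4)&0x1 = 0x0
rsvd:1 @ bit 5 → (0x8a>>5)&0x1 = 0x0
flags:2 @ bit 6 → (0x8a>>6)&0x3 = 0x2  ←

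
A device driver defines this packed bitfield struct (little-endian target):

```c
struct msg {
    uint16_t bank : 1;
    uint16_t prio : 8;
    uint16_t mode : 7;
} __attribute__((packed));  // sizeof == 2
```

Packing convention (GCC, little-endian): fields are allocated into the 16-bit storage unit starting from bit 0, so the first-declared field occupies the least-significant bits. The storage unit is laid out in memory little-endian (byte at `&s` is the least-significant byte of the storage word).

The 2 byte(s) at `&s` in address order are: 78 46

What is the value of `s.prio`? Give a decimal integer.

[0]=0x78 [1]=0x46 (little-endian) → word 0x4678
bank:1 @ bit 0 → (0x4678>>0)&0x1 = 0x0
prio:8 @ bit 1 → (0x4678>>1)&0xff = 0x3c  ←
mode:7 @ bit 9 → (0x4678>>9)&0x7f = 0x23

60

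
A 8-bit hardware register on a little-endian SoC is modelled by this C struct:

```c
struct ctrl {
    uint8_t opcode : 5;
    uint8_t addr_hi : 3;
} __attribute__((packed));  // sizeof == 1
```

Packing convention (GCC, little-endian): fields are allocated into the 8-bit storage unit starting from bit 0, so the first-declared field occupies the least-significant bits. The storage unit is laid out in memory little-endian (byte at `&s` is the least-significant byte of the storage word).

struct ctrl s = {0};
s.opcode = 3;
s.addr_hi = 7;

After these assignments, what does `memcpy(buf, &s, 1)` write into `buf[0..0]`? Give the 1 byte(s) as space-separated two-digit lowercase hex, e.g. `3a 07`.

e3

opcode (5b) val=3 bits=0x3 at bit 0: 0x03
addr_hi (3b) val=7 bits=0x7 at bit 5: 0xe3
word = 0xe3 → little-endian bytes:
  [0]=0xe3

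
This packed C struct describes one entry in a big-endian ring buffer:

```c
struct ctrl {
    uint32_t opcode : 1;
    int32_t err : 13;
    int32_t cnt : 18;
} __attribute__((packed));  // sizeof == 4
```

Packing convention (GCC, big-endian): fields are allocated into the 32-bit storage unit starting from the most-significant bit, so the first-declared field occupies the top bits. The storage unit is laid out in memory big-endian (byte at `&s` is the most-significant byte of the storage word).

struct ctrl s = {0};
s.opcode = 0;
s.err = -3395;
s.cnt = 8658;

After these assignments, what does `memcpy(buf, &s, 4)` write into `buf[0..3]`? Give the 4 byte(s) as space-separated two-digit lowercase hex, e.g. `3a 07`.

opcode (1b) val=0 bits=0x0 at bit 31: 0x00000000
err (13b) val=-3395 bits=0x12bd at bit 18: 0x4af40000
cnt (18b) val=8658 bits=0x21d2 at bit 0: 0x4af421d2
word = 0x4af421d2 → big-endian bytes:
  [0]=0x4a  [1]=0xf4  [2]=0x21  [3]=0xd2

4a f4 21 d2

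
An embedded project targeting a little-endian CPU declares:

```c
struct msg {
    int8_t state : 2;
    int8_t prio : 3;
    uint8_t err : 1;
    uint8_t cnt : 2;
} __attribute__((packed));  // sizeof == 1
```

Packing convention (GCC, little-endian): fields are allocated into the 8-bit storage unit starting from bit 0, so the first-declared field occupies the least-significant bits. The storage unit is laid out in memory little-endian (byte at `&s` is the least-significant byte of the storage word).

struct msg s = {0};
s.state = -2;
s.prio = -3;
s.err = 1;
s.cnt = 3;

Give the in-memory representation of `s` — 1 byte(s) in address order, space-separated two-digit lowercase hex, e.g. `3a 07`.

[0+:2] state=-2 & 0x3 = 0x2; word=0x02
[2+:3] prio=-3 & 0x7 = 0x5; word=0x16
[5+:1] err=1 & 0x1 = 0x1; word=0x36
[6+:2] cnt=3 & 0x3 = 0x3; word=0xf6
word = 0xf6 → little-endian bytes:
  [0]=0xf6

f6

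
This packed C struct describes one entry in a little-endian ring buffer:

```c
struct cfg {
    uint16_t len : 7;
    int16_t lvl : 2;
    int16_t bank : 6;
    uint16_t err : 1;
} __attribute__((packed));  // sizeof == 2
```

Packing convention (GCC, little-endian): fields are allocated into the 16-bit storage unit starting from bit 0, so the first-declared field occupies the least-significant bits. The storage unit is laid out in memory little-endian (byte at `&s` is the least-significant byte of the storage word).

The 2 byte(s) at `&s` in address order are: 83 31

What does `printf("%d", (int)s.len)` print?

[0]=0x83 [1]=0x31 (little-endian) → word 0x3183
len:7 @ bit 0 → (0x3183>>0)&0x7f = 0x3  ←
lvl:2 @ bit 7 → (0x3183>>7)&0x3 = 0x3
bank:6 @ bit 9 → (0x3183>>9)&0x3f = 0x18
err:1 @ bit 15 → (0x3183>>15)&0x1 = 0x0

3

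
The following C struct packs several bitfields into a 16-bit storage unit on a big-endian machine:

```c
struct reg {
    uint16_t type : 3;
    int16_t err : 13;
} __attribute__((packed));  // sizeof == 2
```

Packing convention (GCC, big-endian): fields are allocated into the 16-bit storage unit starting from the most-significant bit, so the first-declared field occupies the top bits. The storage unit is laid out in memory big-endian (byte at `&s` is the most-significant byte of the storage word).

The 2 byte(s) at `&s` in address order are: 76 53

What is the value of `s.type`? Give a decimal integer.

3

[0]=0x76 [1]=0x53 (big-endian) → word 0x7653
type [13+:3] = (word>>13) & 0x7 = 3  ←
err [0+:13] = (word>>0) & 0x1fff = 5715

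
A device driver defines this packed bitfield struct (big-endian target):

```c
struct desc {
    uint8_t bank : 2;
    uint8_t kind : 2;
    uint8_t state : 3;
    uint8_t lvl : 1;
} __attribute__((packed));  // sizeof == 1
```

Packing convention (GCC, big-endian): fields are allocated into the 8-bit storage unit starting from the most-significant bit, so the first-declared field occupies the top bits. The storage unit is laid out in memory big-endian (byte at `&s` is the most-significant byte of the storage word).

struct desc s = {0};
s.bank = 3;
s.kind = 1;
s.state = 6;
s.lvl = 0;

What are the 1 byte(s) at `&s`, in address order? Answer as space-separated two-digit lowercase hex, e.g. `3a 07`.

[6+:2] bank=3 & 0x3 = 0x3; word=0xc0
[4+:2] kind=1 & 0x3 = 0x1; word=0xd0
[1+:3] state=6 & 0x7 = 0x6; word=0xdc
[0+:1] lvl=0 & 0x1 = 0x0; word=0xdc
word = 0xdc → big-endian bytes:
  [0]=0xdc

dc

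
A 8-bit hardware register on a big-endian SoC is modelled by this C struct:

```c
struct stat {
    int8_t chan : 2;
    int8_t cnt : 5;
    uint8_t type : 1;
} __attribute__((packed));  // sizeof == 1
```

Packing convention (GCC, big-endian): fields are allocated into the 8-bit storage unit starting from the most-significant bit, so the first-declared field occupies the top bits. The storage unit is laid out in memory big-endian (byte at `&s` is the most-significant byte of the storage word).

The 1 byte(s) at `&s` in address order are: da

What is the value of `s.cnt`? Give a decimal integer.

[0]=0xda (big-endian) → word 0xda
chan:2 @ bit 6 → (0xda>>6)&0x3 = 0x3
cnt:5 @ bit 1 → (0xda>>1)&0x1f = 0xd  ←
type:1 @ bit 0 → (0xda>>0)&0x1 = 0x0
cnt signed 5b, MSB=0: value = 13

13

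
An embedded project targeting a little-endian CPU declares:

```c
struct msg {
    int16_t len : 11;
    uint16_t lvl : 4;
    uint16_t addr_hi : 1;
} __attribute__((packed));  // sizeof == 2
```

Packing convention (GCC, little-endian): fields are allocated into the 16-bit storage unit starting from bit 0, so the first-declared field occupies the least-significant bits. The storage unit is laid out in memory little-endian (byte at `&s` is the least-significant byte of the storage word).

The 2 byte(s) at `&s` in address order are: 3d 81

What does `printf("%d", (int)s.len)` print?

317

[0]=0x3d [1]=0x81 (little-endian) → word 0x813d
len [0+:11] = (word>>0) & 0x7ff = 317  ←
lvl [11+:4] = (word>>11) & 0xf = 0
addr_hi [15+:1] = (word>>15) & 0x1 = 1
len signed 11b, MSB=0: value = 317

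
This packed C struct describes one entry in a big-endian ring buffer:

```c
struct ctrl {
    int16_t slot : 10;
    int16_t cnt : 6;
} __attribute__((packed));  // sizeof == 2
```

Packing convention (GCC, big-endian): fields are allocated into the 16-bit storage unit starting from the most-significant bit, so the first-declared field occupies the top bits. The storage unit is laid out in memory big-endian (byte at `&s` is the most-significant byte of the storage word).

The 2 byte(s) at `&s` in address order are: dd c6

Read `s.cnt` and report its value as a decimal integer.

6

[0]=0xdd [1]=0xc6 (big-endian) → word 0xddc6
slot:10 @ bit 6 → (0xddc6>>6)&0x3ff = 0x377
cnt:6 @ bit 0 → (0xddc6>>0)&0x3f = 0x6  ←
cnt signed 6b, MSB=0: value = 6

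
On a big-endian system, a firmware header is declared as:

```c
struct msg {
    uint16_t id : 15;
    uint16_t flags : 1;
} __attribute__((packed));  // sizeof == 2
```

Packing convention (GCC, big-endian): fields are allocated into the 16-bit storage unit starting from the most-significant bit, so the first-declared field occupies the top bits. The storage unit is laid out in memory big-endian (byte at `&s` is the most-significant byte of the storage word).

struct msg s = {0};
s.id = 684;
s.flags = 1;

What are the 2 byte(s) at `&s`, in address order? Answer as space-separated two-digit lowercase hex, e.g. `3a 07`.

id (15b) val=684 bits=0x2ac at bit 1: 0x0558
flags (1b) val=1 bits=0x1 at bit 0: 0x0559
word = 0x0559 → big-endian bytes:
  [0]=0x05  [1]=0x59

05 59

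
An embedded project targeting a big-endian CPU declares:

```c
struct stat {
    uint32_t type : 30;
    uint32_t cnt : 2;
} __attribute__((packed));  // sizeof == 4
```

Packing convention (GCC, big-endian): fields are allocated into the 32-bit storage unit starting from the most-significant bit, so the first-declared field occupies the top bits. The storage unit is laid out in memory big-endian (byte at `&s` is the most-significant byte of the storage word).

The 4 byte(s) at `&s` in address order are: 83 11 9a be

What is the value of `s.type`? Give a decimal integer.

549742255

[0]=0x83 [1]=0x11 [2]=0x9a [3]=0xbe (big-endian) → word 0x83119abe
type:30 @ bit 2 → (0x83119abe>>2)&0x3fffffff = 0x20c466af  ←
cnt:2 @ bit 0 → (0x83119abe>>0)&0x3 = 0x2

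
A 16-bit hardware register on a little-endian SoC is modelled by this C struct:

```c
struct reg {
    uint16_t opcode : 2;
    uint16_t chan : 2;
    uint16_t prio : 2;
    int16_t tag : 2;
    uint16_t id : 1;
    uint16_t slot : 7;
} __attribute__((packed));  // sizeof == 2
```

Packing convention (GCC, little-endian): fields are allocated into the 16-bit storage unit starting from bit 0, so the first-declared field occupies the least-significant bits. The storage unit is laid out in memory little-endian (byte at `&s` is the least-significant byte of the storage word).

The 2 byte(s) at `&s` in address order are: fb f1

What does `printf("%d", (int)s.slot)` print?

[0]=0xfb [1]=0xf1 (little-endian) → word 0xf1fb
opcode [0+:2] = (word>>0) & 0x3 = 3
chan [2+:2] = (word>>2) & 0x3 = 2
prio [4+:2] = (word>>4) & 0x3 = 3
tag [6+:2] = (word>>6) & 0x3 = 3
id [8+:1] = (word>>8) & 0x1 = 1
slot [9+:7] = (word>>9) & 0x7f = 120  ←

120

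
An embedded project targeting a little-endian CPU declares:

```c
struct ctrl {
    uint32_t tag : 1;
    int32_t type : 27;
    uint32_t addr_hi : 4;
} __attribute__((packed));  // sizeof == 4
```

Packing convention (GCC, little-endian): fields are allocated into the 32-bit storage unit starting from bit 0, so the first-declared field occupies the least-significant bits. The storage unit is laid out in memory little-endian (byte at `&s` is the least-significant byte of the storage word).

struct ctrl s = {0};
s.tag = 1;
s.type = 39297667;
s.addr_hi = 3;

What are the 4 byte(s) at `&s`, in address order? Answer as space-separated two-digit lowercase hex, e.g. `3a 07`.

07 45 af 34

[0+:1] tag=1 & 0x1 = 0x1; word=0x00000001
[1+:27] type=39297667 & 0x7ffffff = 0x257a283; word=0x04af4507
[28+:4] addr_hi=3 & 0xf = 0x3; word=0x34af4507
word = 0x34af4507 → little-endian bytes:
  [0]=0x07  [1]=0x45  [2]=0xaf  [3]=0x34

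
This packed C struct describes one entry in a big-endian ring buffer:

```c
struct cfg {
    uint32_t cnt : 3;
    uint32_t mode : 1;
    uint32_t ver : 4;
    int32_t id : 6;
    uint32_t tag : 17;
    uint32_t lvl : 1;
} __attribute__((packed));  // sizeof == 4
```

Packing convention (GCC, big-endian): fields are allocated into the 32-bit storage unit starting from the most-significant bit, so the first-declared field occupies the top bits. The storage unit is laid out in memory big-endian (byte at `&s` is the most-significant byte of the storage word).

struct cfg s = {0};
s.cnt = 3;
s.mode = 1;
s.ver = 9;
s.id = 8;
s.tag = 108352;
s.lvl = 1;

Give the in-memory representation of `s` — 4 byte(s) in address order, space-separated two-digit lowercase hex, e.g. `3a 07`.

cnt (3b) val=3 bits=0x3 at bit 29: 0x60000000
mode (1b) val=1 bits=0x1 at bit 28: 0x70000000
ver (4b) val=9 bits=0x9 at bit 24: 0x79000000
id (6b) val=8 bits=0x8 at bit 18: 0x79200000
tag (17b) val=108352 bits=0x1a740 at bit 1: 0x79234e80
lvl (1b) val=1 bits=0x1 at bit 0: 0x79234e81
word = 0x79234e81 → big-endian bytes:
  [0]=0x79  [1]=0x23  [2]=0x4e  [3]=0x81

79 23 4e 81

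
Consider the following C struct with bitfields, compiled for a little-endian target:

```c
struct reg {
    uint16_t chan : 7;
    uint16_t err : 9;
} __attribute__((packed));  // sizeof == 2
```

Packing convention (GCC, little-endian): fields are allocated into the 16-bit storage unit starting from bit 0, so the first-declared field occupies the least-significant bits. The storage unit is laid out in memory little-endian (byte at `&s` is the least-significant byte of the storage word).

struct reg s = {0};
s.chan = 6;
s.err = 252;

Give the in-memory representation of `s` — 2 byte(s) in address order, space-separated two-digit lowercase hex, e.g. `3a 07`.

06 7e

chan (7b) val=6 bits=0x6 at bit 0: 0x0006
err (9b) val=252 bits=0xfc at bit 7: 0x7e06
word = 0x7e06 → little-endian bytes:
  [0]=0x06  [1]=0x7e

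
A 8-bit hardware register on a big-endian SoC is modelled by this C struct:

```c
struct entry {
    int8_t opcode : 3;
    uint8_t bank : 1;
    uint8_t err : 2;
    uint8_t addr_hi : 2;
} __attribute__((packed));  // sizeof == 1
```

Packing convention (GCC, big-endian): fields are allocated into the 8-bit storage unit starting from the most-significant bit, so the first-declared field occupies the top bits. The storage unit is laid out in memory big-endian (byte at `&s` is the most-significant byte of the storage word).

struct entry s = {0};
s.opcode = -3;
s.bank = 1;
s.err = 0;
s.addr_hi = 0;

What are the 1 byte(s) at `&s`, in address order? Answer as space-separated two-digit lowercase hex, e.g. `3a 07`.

b0

opcode:3 = -3 → 0x5 << 5 → word 0xa0
bank:1 = 1 → 0x1 << 4 → word 0xb0
err:2 = 0 → 0x0 << 2 → word 0xb0
addr_hi:2 = 0 → 0x0 << 0 → word 0xb0
word = 0xb0 → big-endian bytes:
  [0]=0xb0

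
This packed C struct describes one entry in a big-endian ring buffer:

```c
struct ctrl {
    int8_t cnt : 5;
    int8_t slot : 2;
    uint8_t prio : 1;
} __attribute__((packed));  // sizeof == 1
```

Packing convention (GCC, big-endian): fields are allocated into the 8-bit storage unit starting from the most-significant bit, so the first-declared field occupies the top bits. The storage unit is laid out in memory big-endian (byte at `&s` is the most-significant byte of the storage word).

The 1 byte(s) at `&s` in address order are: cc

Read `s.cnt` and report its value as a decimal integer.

[0]=0xcc (big-endian) → word 0xcc
cnt:5 @ bit 3 → (0xcc>>3)&0x1f = 0x19  ←
slot:2 @ bit 1 → (0xcc>>1)&0x3 = 0x2
prio:1 @ bit 0 → (0xcc>>0)&0x1 = 0x0
cnt signed 5b, MSB=1: 25 - 32 = -7

-7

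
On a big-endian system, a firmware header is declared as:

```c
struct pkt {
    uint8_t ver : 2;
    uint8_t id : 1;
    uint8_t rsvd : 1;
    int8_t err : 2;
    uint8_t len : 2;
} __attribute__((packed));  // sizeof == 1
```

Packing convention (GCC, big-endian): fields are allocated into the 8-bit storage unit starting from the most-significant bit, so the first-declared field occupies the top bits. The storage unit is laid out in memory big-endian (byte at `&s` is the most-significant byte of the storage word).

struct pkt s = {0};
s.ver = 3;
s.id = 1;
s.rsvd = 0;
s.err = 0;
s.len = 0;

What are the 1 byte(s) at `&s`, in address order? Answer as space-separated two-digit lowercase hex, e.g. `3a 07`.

ver (2b) val=3 bits=0x3 at bit 6: 0xc0
id (1b) val=1 bits=0x1 at bit 5: 0xe0
rsvd (1b) val=0 bits=0x0 at bit 4: 0xe0
err (2b) val=0 bits=0x0 at bit 2: 0xe0
len (2b) val=0 bits=0x0 at bit 0: 0xe0
word = 0xe0 → big-endian bytes:
  [0]=0xe0

e0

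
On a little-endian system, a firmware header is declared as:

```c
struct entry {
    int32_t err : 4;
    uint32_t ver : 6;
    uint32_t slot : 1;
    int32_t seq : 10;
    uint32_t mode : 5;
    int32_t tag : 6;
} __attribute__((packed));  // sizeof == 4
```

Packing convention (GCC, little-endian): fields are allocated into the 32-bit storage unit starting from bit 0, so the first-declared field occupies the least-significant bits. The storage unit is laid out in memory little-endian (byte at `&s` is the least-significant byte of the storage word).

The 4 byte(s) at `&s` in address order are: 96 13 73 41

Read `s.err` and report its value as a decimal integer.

[0]=0x96 [1]=0x13 [2]=0x73 [3]=0x41 (little-endian) → word 0x41731396
err [0+:4] = (word>>0) & 0xf = 6  ←
ver [4+:6] = (word>>4) & 0x3f = 57
slot [10+:1] = (word>>10) & 0x1 = 0
seq [11+:10] = (word>>11) & 0x3ff = 610
mode [21+:5] = (word>>21) & 0x1f = 11
tag [26+:6] = (word>>26) & 0x3f = 16
err signed 4b, MSB=0: value = 6

6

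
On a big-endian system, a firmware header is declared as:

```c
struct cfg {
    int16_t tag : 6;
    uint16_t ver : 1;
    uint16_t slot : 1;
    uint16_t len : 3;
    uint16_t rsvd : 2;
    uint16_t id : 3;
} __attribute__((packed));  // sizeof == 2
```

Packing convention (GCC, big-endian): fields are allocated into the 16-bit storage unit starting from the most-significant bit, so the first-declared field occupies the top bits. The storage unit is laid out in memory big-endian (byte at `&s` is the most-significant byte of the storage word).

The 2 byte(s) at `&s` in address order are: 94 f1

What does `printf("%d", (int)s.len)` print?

7

[0]=0x94 [1]=0xf1 (big-endian) → word 0x94f1
tag [10+:6] = (word>>10) & 0x3f = 37
ver [9+:1] = (word>>9) & 0x1 = 0
slot [8+:1] = (word>>8) & 0x1 = 0
len [5+:3] = (word>>5) & 0x7 = 7  ←
rsvd [3+:2] = (word>>3) & 0x3 = 2
id [0+:3] = (word>>0) & 0x7 = 1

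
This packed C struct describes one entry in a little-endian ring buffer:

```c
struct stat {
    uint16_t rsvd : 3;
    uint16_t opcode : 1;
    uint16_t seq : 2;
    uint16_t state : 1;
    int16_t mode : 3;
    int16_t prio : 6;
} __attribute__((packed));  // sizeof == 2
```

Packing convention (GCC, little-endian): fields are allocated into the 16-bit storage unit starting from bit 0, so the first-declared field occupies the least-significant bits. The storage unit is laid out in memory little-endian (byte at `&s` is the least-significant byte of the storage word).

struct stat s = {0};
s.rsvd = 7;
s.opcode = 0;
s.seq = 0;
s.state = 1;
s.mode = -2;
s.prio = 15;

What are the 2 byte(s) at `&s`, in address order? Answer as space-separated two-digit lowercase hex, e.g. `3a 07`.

[0+:3] rsvd=7 & 0x7 = 0x7; word=0x0007
[3+:1] opcode=0 & 0x1 = 0x0; word=0x0007
[4+:2] seq=0 & 0x3 = 0x0; word=0x0007
[6+:1] state=1 & 0x1 = 0x1; word=0x0047
[7+:3] mode=-2 & 0x7 = 0x6; word=0x0347
[10+:6] prio=15 & 0x3f = 0xf; word=0x3f47
word = 0x3f47 → little-endian bytes:
  [0]=0x47  [1]=0x3f

47 3f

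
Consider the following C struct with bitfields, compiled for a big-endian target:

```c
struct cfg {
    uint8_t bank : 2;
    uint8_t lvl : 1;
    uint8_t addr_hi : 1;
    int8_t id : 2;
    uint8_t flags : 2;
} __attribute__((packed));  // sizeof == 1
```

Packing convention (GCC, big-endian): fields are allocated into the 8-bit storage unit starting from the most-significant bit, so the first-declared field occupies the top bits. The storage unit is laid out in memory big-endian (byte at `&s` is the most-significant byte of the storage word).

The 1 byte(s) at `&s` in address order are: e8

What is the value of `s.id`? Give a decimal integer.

-2

[0]=0xe8 (big-endian) → word 0xe8
bank [6+:2] = (word>>6) & 0x3 = 3
lvl [5+:1] = (word>>5) & 0x1 = 1
addr_hi [4+:1] = (word>>4) & 0x1 = 0
id [2+:2] = (word>>2) & 0x3 = 2  ←
flags [0+:2] = (word>>0) & 0x3 = 0
id signed 2b, MSB=1: 2 - 4 = -2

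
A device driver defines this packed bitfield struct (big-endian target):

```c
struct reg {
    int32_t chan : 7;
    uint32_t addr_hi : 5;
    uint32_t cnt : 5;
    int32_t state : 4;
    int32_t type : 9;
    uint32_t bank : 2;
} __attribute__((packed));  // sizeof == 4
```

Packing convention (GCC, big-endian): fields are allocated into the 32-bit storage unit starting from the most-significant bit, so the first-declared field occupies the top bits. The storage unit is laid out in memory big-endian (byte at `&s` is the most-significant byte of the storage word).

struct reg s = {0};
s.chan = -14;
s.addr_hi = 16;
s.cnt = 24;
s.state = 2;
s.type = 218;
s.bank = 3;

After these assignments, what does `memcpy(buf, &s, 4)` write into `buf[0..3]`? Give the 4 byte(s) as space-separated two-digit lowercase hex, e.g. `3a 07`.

chan:7 = -14 → 0x72 << 25 → word 0xe4000000
addr_hi:5 = 16 → 0x10 << 20 → word 0xe5000000
cnt:5 = 24 → 0x18 << 15 → word 0xe50c0000
state:4 = 2 → 0x2 << 11 → word 0xe50c1000
type:9 = 218 → 0xda << 2 → word 0xe50c1368
bank:2 = 3 → 0x3 << 0 → word 0xe50c136b
word = 0xe50c136b → big-endian bytes:
  [0]=0xe5  [1]=0x0c  [2]=0x13  [3]=0x6b

e5 0c 13 6b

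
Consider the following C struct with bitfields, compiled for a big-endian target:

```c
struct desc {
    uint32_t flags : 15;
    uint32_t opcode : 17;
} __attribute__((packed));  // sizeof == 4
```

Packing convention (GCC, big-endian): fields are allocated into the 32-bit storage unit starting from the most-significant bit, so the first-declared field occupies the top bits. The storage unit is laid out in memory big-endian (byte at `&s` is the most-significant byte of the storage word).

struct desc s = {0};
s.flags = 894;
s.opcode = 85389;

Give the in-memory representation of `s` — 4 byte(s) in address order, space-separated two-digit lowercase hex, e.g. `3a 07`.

06 fd 4d 8d

[17+:15] flags=894 & 0x7fff = 0x37e; word=0x06fc0000
[0+:17] opcode=85389 & 0x1ffff = 0x14d8d; word=0x06fd4d8d
word = 0x06fd4d8d → big-endian bytes:
  [0]=0x06  [1]=0xfd  [2]=0x4d  [3]=0x8d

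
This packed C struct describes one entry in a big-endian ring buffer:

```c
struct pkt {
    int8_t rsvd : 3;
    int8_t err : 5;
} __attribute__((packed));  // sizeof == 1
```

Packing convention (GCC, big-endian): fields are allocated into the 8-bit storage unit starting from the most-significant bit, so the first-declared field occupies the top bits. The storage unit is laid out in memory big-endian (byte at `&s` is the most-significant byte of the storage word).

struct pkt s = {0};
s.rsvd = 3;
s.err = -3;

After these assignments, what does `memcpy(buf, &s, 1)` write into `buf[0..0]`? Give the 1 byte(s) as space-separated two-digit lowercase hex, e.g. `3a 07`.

[5+:3] rsvd=3 & 0x7 = 0x3; word=0x60
[0+:5] err=-3 & 0x1f = 0x1d; word=0x7d
word = 0x7d → big-endian bytes:
  [0]=0x7d

7d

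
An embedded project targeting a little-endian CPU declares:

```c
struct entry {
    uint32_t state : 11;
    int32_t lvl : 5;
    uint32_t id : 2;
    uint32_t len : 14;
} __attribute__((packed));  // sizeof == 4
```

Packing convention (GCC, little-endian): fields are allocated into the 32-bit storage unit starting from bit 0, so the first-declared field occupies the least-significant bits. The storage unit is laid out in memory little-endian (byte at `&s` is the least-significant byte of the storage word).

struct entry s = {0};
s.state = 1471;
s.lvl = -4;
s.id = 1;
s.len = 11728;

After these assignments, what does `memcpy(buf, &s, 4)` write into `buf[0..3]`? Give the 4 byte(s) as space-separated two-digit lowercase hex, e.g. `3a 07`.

[0+:11] state=1471 & 0x7ff = 0x5bf; word=0x000005bf
[11+:5] lvl=-4 & 0x1f = 0x1c; word=0x0000e5bf
[16+:2] id=1 & 0x3 = 0x1; word=0x0001e5bf
[18+:14] len=11728 & 0x3fff = 0x2dd0; word=0xb741e5bf
word = 0xb741e5bf → little-endian bytes:
  [0]=0xbf  [1]=0xe5  [2]=0x41  [3]=0xb7

bf e5 41 b7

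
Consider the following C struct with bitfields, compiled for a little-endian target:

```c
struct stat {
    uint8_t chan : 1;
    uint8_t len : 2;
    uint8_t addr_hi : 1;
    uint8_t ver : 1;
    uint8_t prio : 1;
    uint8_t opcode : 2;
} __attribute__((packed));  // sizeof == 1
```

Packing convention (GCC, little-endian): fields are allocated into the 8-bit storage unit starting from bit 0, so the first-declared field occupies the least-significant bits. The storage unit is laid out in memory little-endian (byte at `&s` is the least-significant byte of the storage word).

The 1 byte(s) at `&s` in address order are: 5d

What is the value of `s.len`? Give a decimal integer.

2

[0]=0x5d (little-endian) → word 0x5d
chan:1 @ bit 0 → (0x5d>>0)&0x1 = 0x1
len:2 @ bit 1 → (0x5d>>1)&0x3 = 0x2  ←
addr_hi:1 @ bit 3 → (0x5d>>3)&0x1 = 0x1
ver:1 @ bit 4 → (0x5d>>4)&0x1 = 0x1
prio:1 @ bit 5 → (0x5d>>5)&0x1 = 0x0
opcode:2 @ bit 6 → (0x5d>>6)&0x3 = 0x1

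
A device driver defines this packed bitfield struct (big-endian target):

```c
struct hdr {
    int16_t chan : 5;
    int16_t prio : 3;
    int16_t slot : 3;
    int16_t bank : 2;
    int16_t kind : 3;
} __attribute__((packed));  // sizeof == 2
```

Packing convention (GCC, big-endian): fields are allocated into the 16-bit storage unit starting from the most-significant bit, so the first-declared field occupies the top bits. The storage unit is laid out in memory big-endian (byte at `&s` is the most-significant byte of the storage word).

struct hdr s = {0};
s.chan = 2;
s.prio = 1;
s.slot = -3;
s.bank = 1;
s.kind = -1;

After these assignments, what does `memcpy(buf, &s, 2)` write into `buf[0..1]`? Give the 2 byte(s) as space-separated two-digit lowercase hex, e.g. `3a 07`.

chan (5b) val=2 bits=0x2 at bit 11: 0x1000
prio (3b) val=1 bits=0x1 at bit 8: 0x1100
slot (3b) val=-3 bits=0x5 at bit 5: 0x11a0
bank (2b) val=1 bits=0x1 at bit 3: 0x11a8
kind (3b) val=-1 bits=0x7 at bit 0: 0x11af
word = 0x11af → big-endian bytes:
  [0]=0x11  [1]=0xaf

11 af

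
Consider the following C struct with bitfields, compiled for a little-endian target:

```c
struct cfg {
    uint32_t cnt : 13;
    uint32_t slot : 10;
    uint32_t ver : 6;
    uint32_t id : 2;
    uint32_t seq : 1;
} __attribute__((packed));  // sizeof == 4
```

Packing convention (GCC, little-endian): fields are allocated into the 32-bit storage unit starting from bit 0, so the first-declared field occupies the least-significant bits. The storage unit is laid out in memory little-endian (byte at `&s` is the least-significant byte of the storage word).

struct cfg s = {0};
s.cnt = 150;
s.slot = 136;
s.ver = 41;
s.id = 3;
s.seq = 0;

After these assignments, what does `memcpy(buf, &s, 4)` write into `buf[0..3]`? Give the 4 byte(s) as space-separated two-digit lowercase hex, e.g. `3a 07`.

cnt:13 = 150 → 0x96 << 0 → word 0x00000096
slot:10 = 136 → 0x88 << 13 → word 0x00110096
ver:6 = 41 → 0x29 << 23 → word 0x14910096
id:2 = 3 → 0x3 << 29 → word 0x74910096
seq:1 = 0 → 0x0 << 31 → word 0x74910096
word = 0x74910096 → little-endian bytes:
  [0]=0x96  [1]=0x00  [2]=0x91  [3]=0x74

96 00 91 74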